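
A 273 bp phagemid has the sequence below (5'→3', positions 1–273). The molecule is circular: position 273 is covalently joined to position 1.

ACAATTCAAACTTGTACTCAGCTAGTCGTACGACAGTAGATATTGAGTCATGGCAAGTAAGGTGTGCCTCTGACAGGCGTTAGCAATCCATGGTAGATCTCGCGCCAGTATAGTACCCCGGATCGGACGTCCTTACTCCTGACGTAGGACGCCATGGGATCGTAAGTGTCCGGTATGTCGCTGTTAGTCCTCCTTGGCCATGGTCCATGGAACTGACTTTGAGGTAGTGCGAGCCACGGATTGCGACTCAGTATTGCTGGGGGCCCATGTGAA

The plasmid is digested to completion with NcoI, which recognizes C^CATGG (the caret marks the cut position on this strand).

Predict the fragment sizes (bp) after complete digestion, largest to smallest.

156, 64, 46, 7 bp

NcoI sites (CCATGG) start at positions 88, 152, 198, 205.
NcoI cuts after the first base of each site, so after positions 88, 152, 198, 205.
Circular molecule, 4 cuts → 4 fragments:
  89–152 → 64 bp
  153–198 → 46 bp
  199–205 → 7 bp
  206–273 then 1–88 → 68 + 88 = 156 bp
Sorted largest to smallest: 156, 64, 46, 7 bp.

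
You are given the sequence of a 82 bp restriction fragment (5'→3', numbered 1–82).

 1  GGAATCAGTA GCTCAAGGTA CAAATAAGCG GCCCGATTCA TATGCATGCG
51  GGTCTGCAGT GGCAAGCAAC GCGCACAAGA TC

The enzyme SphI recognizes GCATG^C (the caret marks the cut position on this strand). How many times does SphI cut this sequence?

GCATGC occurs starting at position 44.
SphI cuts at 1 site.

1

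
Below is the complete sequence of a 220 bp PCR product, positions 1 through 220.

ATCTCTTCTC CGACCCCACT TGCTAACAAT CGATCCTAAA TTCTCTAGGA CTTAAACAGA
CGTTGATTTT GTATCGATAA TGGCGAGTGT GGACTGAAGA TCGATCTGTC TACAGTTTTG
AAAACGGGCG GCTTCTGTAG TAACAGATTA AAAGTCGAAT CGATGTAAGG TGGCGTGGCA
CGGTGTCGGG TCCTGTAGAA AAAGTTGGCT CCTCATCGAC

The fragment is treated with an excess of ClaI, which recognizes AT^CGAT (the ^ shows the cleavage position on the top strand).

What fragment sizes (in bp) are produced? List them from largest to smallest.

60, 59, 44, 30, 27 bp

ClaI sites (ATCGAT) start at positions 29, 73, 100, 159.
ClaI cuts after base 2 of each site, so after positions 30, 74, 101, 160.
Linear molecule, 4 cuts → 5 fragments:
  1–30 → 30 bp
  31–74 → 44 bp
  75–101 → 27 bp
  102–160 → 59 bp
  161–220 → 60 bp
Sorted largest to smallest: 60, 59, 44, 30, 27 bp.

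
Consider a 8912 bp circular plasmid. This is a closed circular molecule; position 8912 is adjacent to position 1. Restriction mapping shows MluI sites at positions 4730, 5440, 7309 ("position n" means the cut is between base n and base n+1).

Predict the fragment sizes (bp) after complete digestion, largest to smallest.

Circular molecule, 3 cuts → 3 fragments:
  5440 − 4730 = 710 bp
  7309 − 5440 = 1869 bp
  wrap: 8912 − 7309 + 4730 = 6333 bp
Sorted largest to smallest: 6333, 1869, 710 bp.

6333, 1869, 710 bp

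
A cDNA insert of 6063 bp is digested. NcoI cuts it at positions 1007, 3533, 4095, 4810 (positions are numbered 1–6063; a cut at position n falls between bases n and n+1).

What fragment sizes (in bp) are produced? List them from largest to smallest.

2526, 1253, 1007, 715, 562 bp

Linear molecule, 4 cuts → 5 fragments:
  1007 − 0 = 1007 bp
  3533 − 1007 = 2526 bp
  4095 − 3533 = 562 bp
  4810 − 4095 = 715 bp
  6063 − 4810 = 1253 bp
Sorted largest to smallest: 2526, 1253, 1007, 715, 562 bp.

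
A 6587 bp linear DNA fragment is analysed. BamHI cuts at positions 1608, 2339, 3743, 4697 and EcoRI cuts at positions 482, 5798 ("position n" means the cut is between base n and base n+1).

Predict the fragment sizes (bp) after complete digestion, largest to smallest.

Combined cut positions (sorted): 482, 1608, 2339, 3743, 4697, 5798.
Linear molecule, 6 cuts → 7 fragments:
  482 − 0 = 482 bp
  1608 − 482 = 1126 bp
  2339 − 1608 = 731 bp
  3743 − 2339 = 1404 bp
  4697 − 3743 = 954 bp
  5798 − 4697 = 1101 bp
  6587 − 5798 = 789 bp
Sorted largest to smallest: 1404, 1126, 1101, 954, 789, 731, 482 bp.

1404, 1126, 1101, 954, 789, 731, 482 bp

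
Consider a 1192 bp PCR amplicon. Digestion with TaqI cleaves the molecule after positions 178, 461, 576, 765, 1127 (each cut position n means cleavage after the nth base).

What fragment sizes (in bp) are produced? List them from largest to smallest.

362, 283, 189, 178, 115, 65 bp

Linear molecule, 5 cuts → 6 fragments:
  178 − 0 = 178 bp
  461 − 178 = 283 bp
  576 − 461 = 115 bp
  765 − 576 = 189 bp
  1127 − 765 = 362 bp
  1192 − 1127 = 65 bp
Sorted largest to smallest: 362, 283, 189, 178, 115, 65 bp.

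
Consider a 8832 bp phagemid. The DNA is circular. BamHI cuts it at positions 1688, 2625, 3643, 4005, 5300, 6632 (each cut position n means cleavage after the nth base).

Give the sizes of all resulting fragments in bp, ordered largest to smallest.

Circular molecule, 6 cuts → 6 fragments:
  2625 − 1688 = 937 bp
  3643 − 2625 = 1018 bp
  4005 − 3643 = 362 bp
  5300 − 4005 = 1295 bp
  6632 − 5300 = 1332 bp
  wrap: 8832 − 6632 + 1688 = 3888 bp
Sorted largest to smallest: 3888, 1332, 1295, 1018, 937, 362 bp.

3888, 1332, 1295, 1018, 937, 362 bp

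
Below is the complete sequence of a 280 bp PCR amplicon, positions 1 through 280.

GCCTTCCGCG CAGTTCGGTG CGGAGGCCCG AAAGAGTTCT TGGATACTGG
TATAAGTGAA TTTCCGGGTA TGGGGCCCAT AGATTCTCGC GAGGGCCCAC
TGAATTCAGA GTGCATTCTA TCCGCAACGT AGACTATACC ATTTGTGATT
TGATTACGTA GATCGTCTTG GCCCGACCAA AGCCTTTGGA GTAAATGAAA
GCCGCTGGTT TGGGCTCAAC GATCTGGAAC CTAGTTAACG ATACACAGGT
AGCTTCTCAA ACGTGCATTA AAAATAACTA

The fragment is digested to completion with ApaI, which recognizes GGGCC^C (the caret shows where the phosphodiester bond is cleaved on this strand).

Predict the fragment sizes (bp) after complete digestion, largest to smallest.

ApaI sites (GGGCCC) start at positions 73, 93.
ApaI cuts after base 5 of each site (before the last base), so after positions 77, 97.
Linear molecule, 2 cuts → 3 fragments:
  1–77 → 77 bp
  78–97 → 20 bp
  98–280 → 183 bp
Sorted largest to smallest: 183, 77, 20 bp.

183, 77, 20 bp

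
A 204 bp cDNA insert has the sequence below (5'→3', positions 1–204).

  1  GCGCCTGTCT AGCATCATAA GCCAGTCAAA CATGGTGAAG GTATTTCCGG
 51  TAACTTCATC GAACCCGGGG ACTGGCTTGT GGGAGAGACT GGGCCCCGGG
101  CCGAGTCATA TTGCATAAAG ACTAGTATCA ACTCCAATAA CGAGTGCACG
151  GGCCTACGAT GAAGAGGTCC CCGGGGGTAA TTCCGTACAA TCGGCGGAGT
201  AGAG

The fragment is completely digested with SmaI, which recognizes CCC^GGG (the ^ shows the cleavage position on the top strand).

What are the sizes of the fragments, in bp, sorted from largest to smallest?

SmaI sites (CCCGGG) start at positions 64, 95, 170.
SmaI cuts after base 3 of each site, so after positions 66, 97, 172.
Linear molecule, 3 cuts → 4 fragments:
  1–66 → 66 bp
  67–97 → 31 bp
  98–172 → 75 bp
  173–204 → 32 bp
Sorted largest to smallest: 75, 66, 32, 31 bp.

75, 66, 32, 31 bp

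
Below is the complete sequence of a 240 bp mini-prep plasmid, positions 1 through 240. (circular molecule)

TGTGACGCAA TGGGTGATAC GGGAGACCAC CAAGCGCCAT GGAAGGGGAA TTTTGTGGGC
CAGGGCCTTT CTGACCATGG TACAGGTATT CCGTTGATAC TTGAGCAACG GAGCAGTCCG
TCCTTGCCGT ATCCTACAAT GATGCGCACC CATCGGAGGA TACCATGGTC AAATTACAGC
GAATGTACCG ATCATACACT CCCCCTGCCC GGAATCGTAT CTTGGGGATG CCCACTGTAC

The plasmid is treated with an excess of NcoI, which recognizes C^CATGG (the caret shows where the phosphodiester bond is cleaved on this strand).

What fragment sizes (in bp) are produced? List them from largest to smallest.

NcoI sites (CCATGG) start at positions 37, 75, 163.
NcoI cuts after the first base of each site, so after positions 37, 75, 163.
Circular molecule, 3 cuts → 3 fragments:
  38–75 → 38 bp
  76–163 → 88 bp
  164–240 then 1–37 → 77 + 37 = 114 bp
Sorted largest to smallest: 114, 88, 38 bp.

114, 88, 38 bp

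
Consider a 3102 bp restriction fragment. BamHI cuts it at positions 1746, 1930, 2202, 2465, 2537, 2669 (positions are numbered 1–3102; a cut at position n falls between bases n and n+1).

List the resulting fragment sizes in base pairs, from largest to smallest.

1746, 433, 272, 263, 184, 132, 72 bp

Linear molecule, 6 cuts → 7 fragments:
  1746 − 0 = 1746 bp
  1930 − 1746 = 184 bp
  2202 − 1930 = 272 bp
  2465 − 2202 = 263 bp
  2537 − 2465 = 72 bp
  2669 − 2537 = 132 bp
  3102 − 2669 = 433 bp
Sorted largest to smallest: 1746, 433, 272, 263, 184, 132, 72 bp.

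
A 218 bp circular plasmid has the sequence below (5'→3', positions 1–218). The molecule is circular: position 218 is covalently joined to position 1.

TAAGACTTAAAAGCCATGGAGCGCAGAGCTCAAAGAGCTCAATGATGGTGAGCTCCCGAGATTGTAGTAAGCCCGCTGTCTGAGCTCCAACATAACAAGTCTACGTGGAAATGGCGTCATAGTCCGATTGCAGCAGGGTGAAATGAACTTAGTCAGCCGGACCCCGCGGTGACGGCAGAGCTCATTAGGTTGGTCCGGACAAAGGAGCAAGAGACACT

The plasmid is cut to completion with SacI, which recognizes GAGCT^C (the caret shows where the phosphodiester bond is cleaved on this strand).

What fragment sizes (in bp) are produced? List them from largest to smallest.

96, 66, 32, 15, 9 bp

SacI sites (GAGCTC) start at positions 26, 35, 50, 82, 178.
SacI cuts after base 5 of each site (before the last base), so after positions 30, 39, 54, 86, 182.
Circular molecule, 5 cuts → 5 fragments:
  31–39 → 9 bp
  40–54 → 15 bp
  55–86 → 32 bp
  87–182 → 96 bp
  183–218 then 1–30 → 36 + 30 = 66 bp
Sorted largest to smallest: 96, 66, 32, 15, 9 bp.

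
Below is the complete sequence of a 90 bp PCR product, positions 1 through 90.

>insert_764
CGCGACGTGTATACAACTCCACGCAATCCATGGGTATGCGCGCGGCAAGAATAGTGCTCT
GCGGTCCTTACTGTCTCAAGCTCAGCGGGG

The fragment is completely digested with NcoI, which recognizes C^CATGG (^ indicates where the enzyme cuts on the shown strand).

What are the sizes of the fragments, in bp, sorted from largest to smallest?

62, 28 bp

The NcoI site (CCATGG) starts at position 28.
NcoI cuts after the first base of each site, so after position 28.
Linear molecule, 1 cut → 2 fragments:
  1–28 → 28 bp
  29–90 → 62 bp
Sorted largest to smallest: 62, 28 bp.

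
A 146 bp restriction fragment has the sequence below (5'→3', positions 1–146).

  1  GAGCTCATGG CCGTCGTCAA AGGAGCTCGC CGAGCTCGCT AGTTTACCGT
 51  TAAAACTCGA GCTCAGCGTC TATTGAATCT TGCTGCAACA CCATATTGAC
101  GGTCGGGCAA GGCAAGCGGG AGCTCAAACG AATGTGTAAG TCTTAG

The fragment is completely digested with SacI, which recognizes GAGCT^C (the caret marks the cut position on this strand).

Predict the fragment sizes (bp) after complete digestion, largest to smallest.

SacI sites (GAGCTC) start at positions 1, 23, 32, 59, 120.
SacI cuts after base 5 of each site (before the last base), so after positions 5, 27, 36, 63, 124.
Linear molecule, 5 cuts → 6 fragments:
  1–5 → 5 bp
  6–27 → 22 bp
  28–36 → 9 bp
  37–63 → 27 bp
  64–124 → 61 bp
  125–146 → 22 bp
Sorted largest to smallest: 61, 27, 22, 22, 9, 5 bp.

61, 27, 22, 22, 9, 5 bp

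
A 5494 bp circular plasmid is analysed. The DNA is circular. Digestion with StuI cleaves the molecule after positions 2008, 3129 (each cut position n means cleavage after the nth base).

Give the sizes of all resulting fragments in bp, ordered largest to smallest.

Circular molecule, 2 cuts → 2 fragments:
  3129 − 2008 = 1121 bp
  wrap: 5494 − 3129 + 2008 = 4373 bp
Sorted largest to smallest: 4373, 1121 bp.

4373, 1121 bp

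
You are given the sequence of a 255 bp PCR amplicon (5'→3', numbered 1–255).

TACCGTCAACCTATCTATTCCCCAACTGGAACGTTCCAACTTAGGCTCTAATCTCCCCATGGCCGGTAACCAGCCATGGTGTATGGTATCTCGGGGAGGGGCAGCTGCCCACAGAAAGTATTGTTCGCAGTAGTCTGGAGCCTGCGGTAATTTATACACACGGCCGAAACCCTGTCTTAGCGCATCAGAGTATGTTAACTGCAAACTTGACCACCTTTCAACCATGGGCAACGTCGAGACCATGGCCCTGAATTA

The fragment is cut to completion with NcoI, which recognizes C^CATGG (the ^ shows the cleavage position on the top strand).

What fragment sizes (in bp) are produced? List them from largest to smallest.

NcoI sites (CCATGG) start at positions 57, 74, 222, 240.
NcoI cuts after the first base of each site, so after positions 57, 74, 222, 240.
Linear molecule, 4 cuts → 5 fragments:
  1–57 → 57 bp
  58–74 → 17 bp
  75–222 → 148 bp
  223–240 → 18 bp
  241–255 → 15 bp
Sorted largest to smallest: 148, 57, 18, 17, 15 bp.

148, 57, 18, 17, 15 bp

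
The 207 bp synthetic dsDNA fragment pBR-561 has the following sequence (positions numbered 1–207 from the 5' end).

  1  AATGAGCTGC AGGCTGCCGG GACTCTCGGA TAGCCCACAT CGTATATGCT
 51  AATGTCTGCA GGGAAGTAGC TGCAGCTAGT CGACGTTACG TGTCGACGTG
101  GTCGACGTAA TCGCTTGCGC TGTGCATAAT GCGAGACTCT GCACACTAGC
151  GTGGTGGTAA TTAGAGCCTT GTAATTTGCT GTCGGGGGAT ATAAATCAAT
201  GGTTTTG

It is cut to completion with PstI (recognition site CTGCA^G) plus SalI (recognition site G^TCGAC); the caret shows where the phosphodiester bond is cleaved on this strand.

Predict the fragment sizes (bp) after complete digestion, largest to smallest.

PstI sites (CTGCAG) start at positions 7, 56, 70.
PstI cuts after base 5 of each site (before the last base), so after positions 11, 60, 74.
SalI sites (GTCGAC) start at positions 79, 92, 101.
SalI cuts after the first base of each site, so after positions 79, 92, 101.
Combined cut positions: 11, 60, 74, 79, 92, 101.
Linear molecule, 6 cuts → 7 fragments:
  1–11 → 11 bp
  12–60 → 49 bp
  61–74 → 14 bp
  75–79 → 5 bp
  80–92 → 13 bp
  93–101 → 9 bp
  102–207 → 106 bp
Sorted largest to smallest: 106, 49, 14, 13, 11, 9, 5 bp.

106, 49, 14, 13, 11, 9, 5 bp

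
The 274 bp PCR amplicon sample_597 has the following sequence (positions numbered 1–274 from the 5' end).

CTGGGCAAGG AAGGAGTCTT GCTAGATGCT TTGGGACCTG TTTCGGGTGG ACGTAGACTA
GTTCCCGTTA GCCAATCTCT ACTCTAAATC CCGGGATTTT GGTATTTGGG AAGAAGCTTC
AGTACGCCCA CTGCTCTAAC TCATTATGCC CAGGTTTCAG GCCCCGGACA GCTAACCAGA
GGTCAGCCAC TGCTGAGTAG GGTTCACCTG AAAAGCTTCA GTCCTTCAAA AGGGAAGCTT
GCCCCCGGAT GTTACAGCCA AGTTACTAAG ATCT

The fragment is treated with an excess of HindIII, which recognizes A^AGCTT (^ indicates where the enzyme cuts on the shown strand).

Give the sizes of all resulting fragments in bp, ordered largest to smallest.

HindIII sites (AAGCTT) start at positions 114, 213, 235.
HindIII cuts after the first base of each site, so after positions 114, 213, 235.
Linear molecule, 3 cuts → 4 fragments:
  1–114 → 114 bp
  115–213 → 99 bp
  214–235 → 22 bp
  236–274 → 39 bp
Sorted largest to smallest: 114, 99, 39, 22 bp.

114, 99, 39, 22 bp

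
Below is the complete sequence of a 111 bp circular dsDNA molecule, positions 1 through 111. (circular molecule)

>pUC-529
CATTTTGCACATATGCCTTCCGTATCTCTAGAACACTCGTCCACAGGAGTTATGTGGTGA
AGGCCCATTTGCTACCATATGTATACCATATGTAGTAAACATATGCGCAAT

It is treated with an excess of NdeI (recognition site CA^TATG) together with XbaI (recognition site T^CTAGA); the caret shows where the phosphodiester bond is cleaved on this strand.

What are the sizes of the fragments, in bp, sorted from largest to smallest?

NdeI sites (CATATG) start at positions 10, 76, 87, 100.
NdeI cuts after base 2 of each site, so after positions 11, 77, 88, 101.
The XbaI site (TCTAGA) starts at position 27.
XbaI cuts after the first base of each site, so after position 27.
Combined cut positions: 11, 27, 77, 88, 101.
Circular molecule, 5 cuts → 5 fragments:
  12–27 → 16 bp
  28–77 → 50 bp
  78–88 → 11 bp
  89–101 → 13 bp
  102–111 then 1–11 → 10 + 11 = 21 bp
Sorted largest to smallest: 50, 21, 16, 13, 11 bp.

50, 21, 16, 13, 11 bp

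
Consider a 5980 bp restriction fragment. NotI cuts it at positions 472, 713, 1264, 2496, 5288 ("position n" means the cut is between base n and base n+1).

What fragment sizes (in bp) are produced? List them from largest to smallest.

Linear molecule, 5 cuts → 6 fragments:
  472 − 0 = 472 bp
  713 − 472 = 241 bp
  1264 − 713 = 551 bp
  2496 − 1264 = 1232 bp
  5288 − 2496 = 2792 bp
  5980 − 5288 = 692 bp
Sorted largest to smallest: 2792, 1232, 692, 551, 472, 241 bp.

2792, 1232, 692, 551, 472, 241 bp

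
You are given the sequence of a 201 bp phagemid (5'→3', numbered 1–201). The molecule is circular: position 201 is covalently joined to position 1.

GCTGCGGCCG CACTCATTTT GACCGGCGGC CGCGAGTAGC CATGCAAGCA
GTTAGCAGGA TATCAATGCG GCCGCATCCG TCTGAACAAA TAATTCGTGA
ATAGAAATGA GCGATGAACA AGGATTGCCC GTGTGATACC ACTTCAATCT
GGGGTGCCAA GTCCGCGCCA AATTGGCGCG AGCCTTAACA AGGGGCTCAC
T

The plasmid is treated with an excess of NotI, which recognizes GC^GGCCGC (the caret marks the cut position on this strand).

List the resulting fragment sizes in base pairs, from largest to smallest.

137, 42, 22 bp

NotI sites (GCGGCCGC) start at positions 4, 26, 68.
NotI cuts after base 2 of each site, so after positions 5, 27, 69.
Circular molecule, 3 cuts → 3 fragments:
  6–27 → 22 bp
  28–69 → 42 bp
  70–201 then 1–5 → 132 + 5 = 137 bp
Sorted largest to smallest: 137, 42, 22 bp.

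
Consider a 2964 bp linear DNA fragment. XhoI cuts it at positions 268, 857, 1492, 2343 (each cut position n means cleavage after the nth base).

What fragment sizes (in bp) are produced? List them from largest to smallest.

851, 635, 621, 589, 268 bp

Linear molecule, 4 cuts → 5 fragments:
  268 − 0 = 268 bp
  857 − 268 = 589 bp
  1492 − 857 = 635 bp
  2343 − 1492 = 851 bp
  2964 − 2343 = 621 bp
Sorted largest to smallest: 851, 635, 621, 589, 268 bp.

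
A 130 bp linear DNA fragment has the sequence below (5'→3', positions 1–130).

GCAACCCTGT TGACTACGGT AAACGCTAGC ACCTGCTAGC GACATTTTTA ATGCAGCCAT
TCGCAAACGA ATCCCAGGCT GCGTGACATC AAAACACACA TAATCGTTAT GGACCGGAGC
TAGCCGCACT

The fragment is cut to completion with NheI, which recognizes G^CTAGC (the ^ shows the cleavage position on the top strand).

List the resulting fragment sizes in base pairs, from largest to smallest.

84, 25, 11, 10 bp

NheI sites (GCTAGC) start at positions 25, 35, 119.
NheI cuts after the first base of each site, so after positions 25, 35, 119.
Linear molecule, 3 cuts → 4 fragments:
  1–25 → 25 bp
  26–35 → 10 bp
  36–119 → 84 bp
  120–130 → 11 bp
Sorted largest to smallest: 84, 25, 11, 10 bp.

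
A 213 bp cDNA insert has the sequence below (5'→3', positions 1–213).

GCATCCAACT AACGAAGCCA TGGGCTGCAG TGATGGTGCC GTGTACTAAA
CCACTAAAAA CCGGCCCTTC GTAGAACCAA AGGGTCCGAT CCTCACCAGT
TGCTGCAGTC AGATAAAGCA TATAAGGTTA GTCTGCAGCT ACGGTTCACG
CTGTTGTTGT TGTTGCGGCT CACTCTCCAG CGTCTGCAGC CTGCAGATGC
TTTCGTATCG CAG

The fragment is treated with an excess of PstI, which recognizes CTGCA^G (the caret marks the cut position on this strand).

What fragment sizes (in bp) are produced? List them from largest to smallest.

PstI sites (CTGCAG) start at positions 25, 103, 133, 184, 191.
PstI cuts after base 5 of each site (before the last base), so after positions 29, 107, 137, 188, 195.
Linear molecule, 5 cuts → 6 fragments:
  1–29 → 29 bp
  30–107 → 78 bp
  108–137 → 30 bp
  138–188 → 51 bp
  189–195 → 7 bp
  196–213 → 18 bp
Sorted largest to smallest: 78, 51, 30, 29, 18, 7 bp.

78, 51, 30, 29, 18, 7 bp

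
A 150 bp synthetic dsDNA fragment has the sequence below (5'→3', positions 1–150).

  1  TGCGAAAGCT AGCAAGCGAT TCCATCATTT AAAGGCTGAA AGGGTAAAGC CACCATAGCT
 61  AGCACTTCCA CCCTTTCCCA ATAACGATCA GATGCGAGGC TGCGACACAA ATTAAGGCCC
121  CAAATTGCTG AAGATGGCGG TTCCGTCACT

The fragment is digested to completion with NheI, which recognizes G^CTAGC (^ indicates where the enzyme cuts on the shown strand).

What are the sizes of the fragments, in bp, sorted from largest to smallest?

92, 50, 8 bp

NheI sites (GCTAGC) start at positions 8, 58.
NheI cuts after the first base of each site, so after positions 8, 58.
Linear molecule, 2 cuts → 3 fragments:
  1–8 → 8 bp
  9–58 → 50 bp
  59–150 → 92 bp
Sorted largest to smallest: 92, 50, 8 bp.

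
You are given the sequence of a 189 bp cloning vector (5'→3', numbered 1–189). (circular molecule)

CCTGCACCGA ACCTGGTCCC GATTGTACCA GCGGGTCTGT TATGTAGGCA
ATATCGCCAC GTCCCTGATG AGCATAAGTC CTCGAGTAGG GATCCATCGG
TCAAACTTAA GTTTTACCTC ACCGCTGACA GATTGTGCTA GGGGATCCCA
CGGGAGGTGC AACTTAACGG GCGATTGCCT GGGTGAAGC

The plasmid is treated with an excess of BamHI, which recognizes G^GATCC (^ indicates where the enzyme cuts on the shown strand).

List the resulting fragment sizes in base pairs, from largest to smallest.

BamHI sites (GGATCC) start at positions 90, 143.
BamHI cuts after the first base of each site, so after positions 90, 143.
Circular molecule, 2 cuts → 2 fragments:
  91–143 → 53 bp
  144–189 then 1–90 → 46 + 90 = 136 bp
Sorted largest to smallest: 136, 53 bp.

136, 53 bp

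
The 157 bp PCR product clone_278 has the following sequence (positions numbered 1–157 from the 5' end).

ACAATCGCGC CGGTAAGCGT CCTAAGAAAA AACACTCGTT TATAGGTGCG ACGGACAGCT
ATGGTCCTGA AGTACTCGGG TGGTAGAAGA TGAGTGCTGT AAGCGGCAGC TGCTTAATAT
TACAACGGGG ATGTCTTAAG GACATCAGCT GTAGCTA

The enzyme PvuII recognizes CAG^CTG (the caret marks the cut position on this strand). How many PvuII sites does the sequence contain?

2

CAGCTG occurs starting at positions 107, 146.
PvuII cuts at 2 sites.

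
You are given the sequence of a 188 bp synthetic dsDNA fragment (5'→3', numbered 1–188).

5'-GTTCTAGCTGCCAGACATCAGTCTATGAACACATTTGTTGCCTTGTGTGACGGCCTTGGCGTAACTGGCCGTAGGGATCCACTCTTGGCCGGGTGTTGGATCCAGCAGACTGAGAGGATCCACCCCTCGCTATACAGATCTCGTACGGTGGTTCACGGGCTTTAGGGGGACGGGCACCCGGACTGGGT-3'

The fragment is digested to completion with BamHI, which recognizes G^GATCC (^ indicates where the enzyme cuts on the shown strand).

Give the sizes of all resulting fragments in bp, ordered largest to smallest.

75, 72, 23, 18 bp

BamHI sites (GGATCC) start at positions 75, 98, 116.
BamHI cuts after the first base of each site, so after positions 75, 98, 116.
Linear molecule, 3 cuts → 4 fragments:
  1–75 → 75 bp
  76–98 → 23 bp
  99–116 → 18 bp
  117–188 → 72 bp
Sorted largest to smallest: 75, 72, 23, 18 bp.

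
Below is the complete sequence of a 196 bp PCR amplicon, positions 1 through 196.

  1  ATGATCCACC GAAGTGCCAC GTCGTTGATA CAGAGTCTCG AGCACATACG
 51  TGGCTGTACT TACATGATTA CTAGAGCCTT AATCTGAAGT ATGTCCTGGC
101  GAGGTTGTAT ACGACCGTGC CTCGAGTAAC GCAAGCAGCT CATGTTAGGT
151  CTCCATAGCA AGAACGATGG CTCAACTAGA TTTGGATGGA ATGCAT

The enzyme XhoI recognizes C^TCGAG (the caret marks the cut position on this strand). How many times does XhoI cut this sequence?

2

CTCGAG occurs starting at positions 37, 121.
XhoI cuts at 2 sites.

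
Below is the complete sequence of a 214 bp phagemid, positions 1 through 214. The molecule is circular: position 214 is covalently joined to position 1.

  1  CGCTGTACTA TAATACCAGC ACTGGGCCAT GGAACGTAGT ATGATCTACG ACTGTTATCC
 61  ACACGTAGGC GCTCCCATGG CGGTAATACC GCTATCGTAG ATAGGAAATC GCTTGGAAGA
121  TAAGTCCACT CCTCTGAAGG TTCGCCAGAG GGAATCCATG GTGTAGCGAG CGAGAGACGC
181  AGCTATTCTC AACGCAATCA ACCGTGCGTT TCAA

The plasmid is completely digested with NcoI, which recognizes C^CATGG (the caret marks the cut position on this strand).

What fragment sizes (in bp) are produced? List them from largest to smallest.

NcoI sites (CCATGG) start at positions 27, 75, 156.
NcoI cuts after the first base of each site, so after positions 27, 75, 156.
Circular molecule, 3 cuts → 3 fragments:
  28–75 → 48 bp
  76–156 → 81 bp
  157–214 then 1–27 → 58 + 27 = 85 bp
Sorted largest to smallest: 85, 81, 48 bp.

85, 81, 48 bp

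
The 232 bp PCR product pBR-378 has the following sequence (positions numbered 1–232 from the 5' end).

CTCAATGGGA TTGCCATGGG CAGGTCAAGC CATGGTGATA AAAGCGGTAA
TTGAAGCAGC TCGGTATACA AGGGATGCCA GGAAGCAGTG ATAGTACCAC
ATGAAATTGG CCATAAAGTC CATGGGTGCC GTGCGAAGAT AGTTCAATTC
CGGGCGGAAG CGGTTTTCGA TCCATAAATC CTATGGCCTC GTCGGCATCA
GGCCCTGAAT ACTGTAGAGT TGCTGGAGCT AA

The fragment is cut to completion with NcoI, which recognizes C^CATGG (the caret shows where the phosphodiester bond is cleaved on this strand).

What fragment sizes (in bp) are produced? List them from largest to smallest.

NcoI sites (CCATGG) start at positions 14, 30, 120.
NcoI cuts after the first base of each site, so after positions 14, 30, 120.
Linear molecule, 3 cuts → 4 fragments:
  1–14 → 14 bp
  15–30 → 16 bp
  31–120 → 90 bp
  121–232 → 112 bp
Sorted largest to smallest: 112, 90, 16, 14 bp.

112, 90, 16, 14 bp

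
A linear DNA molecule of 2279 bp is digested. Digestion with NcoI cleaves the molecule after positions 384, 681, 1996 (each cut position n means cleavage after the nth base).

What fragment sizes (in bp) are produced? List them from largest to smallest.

Linear molecule, 3 cuts → 4 fragments:
  384 − 0 = 384 bp
  681 − 384 = 297 bp
  1996 − 681 = 1315 bp
  2279 − 1996 = 283 bp
Sorted largest to smallest: 1315, 384, 297, 283 bp.

1315, 384, 297, 283 bp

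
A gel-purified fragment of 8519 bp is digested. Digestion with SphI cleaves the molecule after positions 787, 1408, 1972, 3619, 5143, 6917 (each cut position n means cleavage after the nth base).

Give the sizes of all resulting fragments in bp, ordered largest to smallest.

Linear molecule, 6 cuts → 7 fragments:
  787 − 0 = 787 bp
  1408 − 787 = 621 bp
  1972 − 1408 = 564 bp
  3619 − 1972 = 1647 bp
  5143 − 3619 = 1524 bp
  6917 − 5143 = 1774 bp
  8519 − 6917 = 1602 bp
Sorted largest to smallest: 1774, 1647, 1602, 1524, 787, 621, 564 bp.

1774, 1647, 1602, 1524, 787, 621, 564 bp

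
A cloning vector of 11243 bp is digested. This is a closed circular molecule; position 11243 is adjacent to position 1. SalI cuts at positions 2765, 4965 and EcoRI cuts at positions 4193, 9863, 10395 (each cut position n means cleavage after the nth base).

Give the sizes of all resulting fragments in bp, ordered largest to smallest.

4898, 3613, 1428, 772, 532 bp

Combined cut positions (sorted): 2765, 4193, 4965, 9863, 10395.
Circular molecule, 5 cuts → 5 fragments:
  4193 − 2765 = 1428 bp
  4965 − 4193 = 772 bp
  9863 − 4965 = 4898 bp
  10395 − 9863 = 532 bp
  wrap: 11243 − 10395 + 2765 = 3613 bp
Sorted largest to smallest: 4898, 3613, 1428, 772, 532 bp.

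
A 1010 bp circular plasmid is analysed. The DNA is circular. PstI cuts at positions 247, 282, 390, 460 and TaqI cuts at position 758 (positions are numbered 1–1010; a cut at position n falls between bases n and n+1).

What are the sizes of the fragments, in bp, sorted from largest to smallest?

Combined cut positions (sorted): 247, 282, 390, 460, 758.
Circular molecule, 5 cuts → 5 fragments:
  282 − 247 = 35 bp
  390 − 282 = 108 bp
  460 − 390 = 70 bp
  758 − 460 = 298 bp
  wrap: 1010 − 758 + 247 = 499 bp
Sorted largest to smallest: 499, 298, 108, 70, 35 bp.

499, 298, 108, 70, 35 bp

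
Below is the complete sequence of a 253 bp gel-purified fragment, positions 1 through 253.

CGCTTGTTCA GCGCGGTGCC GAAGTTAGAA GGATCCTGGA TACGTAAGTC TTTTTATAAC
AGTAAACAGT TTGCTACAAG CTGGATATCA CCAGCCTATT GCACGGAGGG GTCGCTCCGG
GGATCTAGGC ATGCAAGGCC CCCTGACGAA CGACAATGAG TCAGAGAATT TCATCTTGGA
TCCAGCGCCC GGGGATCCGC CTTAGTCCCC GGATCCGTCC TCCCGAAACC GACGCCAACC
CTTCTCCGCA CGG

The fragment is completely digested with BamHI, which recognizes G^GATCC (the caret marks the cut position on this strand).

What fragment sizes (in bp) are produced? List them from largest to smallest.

147, 42, 31, 18, 15 bp

BamHI sites (GGATCC) start at positions 31, 178, 193, 211.
BamHI cuts after the first base of each site, so after positions 31, 178, 193, 211.
Linear molecule, 4 cuts → 5 fragments:
  1–31 → 31 bp
  32–178 → 147 bp
  179–193 → 15 bp
  194–211 → 18 bp
  212–253 → 42 bp
Sorted largest to smallest: 147, 42, 31, 18, 15 bp.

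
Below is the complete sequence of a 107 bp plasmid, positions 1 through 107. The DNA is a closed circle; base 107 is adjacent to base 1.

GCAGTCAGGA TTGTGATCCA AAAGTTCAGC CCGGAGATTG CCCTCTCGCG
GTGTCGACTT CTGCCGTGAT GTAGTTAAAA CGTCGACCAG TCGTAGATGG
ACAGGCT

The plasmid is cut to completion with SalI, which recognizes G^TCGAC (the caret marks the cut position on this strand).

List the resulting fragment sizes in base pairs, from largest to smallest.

78, 29 bp

SalI sites (GTCGAC) start at positions 53, 82.
SalI cuts after the first base of each site, so after positions 53, 82.
Circular molecule, 2 cuts → 2 fragments:
  54–82 → 29 bp
  83–107 then 1–53 → 25 + 53 = 78 bp
Sorted largest to smallest: 78, 29 bp.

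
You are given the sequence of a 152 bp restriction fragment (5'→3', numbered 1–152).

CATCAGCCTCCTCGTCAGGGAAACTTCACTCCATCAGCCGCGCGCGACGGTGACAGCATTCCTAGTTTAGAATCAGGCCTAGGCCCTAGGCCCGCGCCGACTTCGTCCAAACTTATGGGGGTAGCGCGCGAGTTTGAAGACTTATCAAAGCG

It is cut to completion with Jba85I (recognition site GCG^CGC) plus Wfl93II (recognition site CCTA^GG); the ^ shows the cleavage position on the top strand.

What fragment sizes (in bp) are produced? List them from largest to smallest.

Jba85I sites (GCGCGC) start at positions 40, 124.
Jba85I cuts after base 3 of each site, so after positions 42, 126.
Wfl93II sites (CCTAGG) start at positions 78, 85.
Wfl93II cuts after base 4 of each site, so after positions 81, 88.
Combined cut positions: 42, 81, 88, 126.
Linear molecule, 4 cuts → 5 fragments:
  1–42 → 42 bp
  43–81 → 39 bp
  82–88 → 7 bp
  89–126 → 38 bp
  127–152 → 26 bp
Sorted largest to smallest: 42, 39, 38, 26, 7 bp.

42, 39, 38, 26, 7 bp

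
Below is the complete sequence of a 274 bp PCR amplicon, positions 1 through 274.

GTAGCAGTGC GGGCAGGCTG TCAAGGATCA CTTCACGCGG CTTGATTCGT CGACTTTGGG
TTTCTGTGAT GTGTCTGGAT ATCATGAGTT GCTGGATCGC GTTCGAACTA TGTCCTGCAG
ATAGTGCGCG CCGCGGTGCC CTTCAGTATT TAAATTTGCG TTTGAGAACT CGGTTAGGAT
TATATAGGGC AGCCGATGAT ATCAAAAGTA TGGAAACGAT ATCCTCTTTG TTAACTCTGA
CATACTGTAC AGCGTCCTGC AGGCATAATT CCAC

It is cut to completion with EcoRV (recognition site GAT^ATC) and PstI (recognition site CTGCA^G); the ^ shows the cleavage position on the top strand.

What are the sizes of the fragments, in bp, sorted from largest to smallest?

81, 80, 41, 39, 20, 13 bp

EcoRV sites (GATATC) start at positions 78, 198, 218.
EcoRV cuts after base 3 of each site, so after positions 80, 200, 220.
PstI sites (CTGCAG) start at positions 115, 257.
PstI cuts after base 5 of each site (before the last base), so after positions 119, 261.
Combined cut positions: 80, 119, 200, 220, 261.
Linear molecule, 5 cuts → 6 fragments:
  1–80 → 80 bp
  81–119 → 39 bp
  120–200 → 81 bp
  201–220 → 20 bp
  221–261 → 41 bp
  262–274 → 13 bp
Sorted largest to smallest: 81, 80, 41, 39, 20, 13 bp.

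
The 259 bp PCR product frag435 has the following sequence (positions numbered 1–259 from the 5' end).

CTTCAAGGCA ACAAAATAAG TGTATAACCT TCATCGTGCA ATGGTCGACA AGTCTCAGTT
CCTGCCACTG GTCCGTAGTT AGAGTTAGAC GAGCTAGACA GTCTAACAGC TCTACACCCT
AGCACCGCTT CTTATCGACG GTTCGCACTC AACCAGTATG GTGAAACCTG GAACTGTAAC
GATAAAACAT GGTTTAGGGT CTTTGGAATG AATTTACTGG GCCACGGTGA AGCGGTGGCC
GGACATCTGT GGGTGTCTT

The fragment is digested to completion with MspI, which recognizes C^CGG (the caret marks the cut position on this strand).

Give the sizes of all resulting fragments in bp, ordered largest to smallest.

The MspI site (CCGG) starts at position 239.
MspI cuts after the first base of each site, so after position 239.
Linear molecule, 1 cut → 2 fragments:
  1–239 → 239 bp
  240–259 → 20 bp
Sorted largest to smallest: 239, 20 bp.

239, 20 bp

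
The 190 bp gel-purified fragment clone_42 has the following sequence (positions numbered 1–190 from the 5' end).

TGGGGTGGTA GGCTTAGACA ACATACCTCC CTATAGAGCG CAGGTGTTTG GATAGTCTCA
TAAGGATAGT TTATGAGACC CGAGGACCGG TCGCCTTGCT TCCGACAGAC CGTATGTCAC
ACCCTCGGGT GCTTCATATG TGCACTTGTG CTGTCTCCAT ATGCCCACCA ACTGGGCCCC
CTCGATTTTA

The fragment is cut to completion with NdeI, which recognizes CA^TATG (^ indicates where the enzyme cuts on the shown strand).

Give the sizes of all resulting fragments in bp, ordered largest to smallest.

136, 31, 23 bp

NdeI sites (CATATG) start at positions 135, 158.
NdeI cuts after base 2 of each site, so after positions 136, 159.
Linear molecule, 2 cuts → 3 fragments:
  1–136 → 136 bp
  137–159 → 23 bp
  160–190 → 31 bp
Sorted largest to smallest: 136, 31, 23 bp.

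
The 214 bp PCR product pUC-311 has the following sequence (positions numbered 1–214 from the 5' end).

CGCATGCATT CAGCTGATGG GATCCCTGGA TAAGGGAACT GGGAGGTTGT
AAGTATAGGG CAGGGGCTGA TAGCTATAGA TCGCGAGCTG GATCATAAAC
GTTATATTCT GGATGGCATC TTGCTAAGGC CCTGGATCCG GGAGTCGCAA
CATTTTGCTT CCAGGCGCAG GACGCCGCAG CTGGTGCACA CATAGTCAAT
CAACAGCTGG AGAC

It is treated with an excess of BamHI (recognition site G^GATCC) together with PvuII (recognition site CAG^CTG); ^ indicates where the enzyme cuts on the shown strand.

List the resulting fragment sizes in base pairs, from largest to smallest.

114, 46, 26, 13, 8, 7 bp

BamHI sites (GGATCC) start at positions 20, 134.
BamHI cuts after the first base of each site, so after positions 20, 134.
PvuII sites (CAGCTG) start at positions 11, 178, 204.
PvuII cuts after base 3 of each site, so after positions 13, 180, 206.
Combined cut positions: 13, 20, 134, 180, 206.
Linear molecule, 5 cuts → 6 fragments:
  1–13 → 13 bp
  14–20 → 7 bp
  21–134 → 114 bp
  135–180 → 46 bp
  181–206 → 26 bp
  207–214 → 8 bp
Sorted largest to smallest: 114, 46, 26, 13, 8, 7 bp.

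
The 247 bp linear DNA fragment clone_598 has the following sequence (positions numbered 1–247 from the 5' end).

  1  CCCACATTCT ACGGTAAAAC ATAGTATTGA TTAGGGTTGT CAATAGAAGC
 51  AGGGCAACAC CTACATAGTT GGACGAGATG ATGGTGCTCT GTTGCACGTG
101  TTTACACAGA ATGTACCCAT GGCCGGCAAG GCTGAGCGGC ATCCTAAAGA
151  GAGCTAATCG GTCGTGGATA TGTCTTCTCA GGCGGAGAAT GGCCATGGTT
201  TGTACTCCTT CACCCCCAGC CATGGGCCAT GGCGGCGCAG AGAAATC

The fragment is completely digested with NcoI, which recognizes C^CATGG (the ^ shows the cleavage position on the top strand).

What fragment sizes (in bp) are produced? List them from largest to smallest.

NcoI sites (CCATGG) start at positions 117, 193, 220, 227.
NcoI cuts after the first base of each site, so after positions 117, 193, 220, 227.
Linear molecule, 4 cuts → 5 fragments:
  1–117 → 117 bp
  118–193 → 76 bp
  194–220 → 27 bp
  221–227 → 7 bp
  228–247 → 20 bp
Sorted largest to smallest: 117, 76, 27, 20, 7 bp.

117, 76, 27, 20, 7 bp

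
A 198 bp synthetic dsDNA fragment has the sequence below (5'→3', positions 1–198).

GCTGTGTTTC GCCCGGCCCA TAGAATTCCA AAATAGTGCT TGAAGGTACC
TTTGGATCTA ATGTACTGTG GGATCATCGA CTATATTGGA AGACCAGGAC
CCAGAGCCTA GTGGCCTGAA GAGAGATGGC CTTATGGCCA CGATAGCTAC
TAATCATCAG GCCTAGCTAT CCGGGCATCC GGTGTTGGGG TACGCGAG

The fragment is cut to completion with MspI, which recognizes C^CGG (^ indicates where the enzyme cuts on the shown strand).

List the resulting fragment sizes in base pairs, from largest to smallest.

MspI sites (CCGG) start at positions 13, 171, 179.
MspI cuts after the first base of each site, so after positions 13, 171, 179.
Linear molecule, 3 cuts → 4 fragments:
  1–13 → 13 bp
  14–171 → 158 bp
  172–179 → 8 bp
  180–198 → 19 bp
Sorted largest to smallest: 158, 19, 13, 8 bp.

158, 19, 13, 8 bp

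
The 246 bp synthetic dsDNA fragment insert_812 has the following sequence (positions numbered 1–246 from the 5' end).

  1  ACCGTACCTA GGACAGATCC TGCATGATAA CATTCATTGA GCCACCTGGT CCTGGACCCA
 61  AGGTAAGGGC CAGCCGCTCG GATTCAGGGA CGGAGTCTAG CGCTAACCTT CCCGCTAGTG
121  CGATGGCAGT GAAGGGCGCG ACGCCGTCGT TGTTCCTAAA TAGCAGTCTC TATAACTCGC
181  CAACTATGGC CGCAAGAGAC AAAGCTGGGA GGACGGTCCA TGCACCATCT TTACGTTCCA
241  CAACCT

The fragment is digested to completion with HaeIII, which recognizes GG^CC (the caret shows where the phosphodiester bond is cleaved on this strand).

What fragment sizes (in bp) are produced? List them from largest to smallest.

HaeIII sites (GGCC) start at positions 68, 188.
HaeIII cuts after base 2 of each site, so after positions 69, 189.
Linear molecule, 2 cuts → 3 fragments:
  1–69 → 69 bp
  70–189 → 120 bp
  190–246 → 57 bp
Sorted largest to smallest: 120, 69, 57 bp.

120, 69, 57 bp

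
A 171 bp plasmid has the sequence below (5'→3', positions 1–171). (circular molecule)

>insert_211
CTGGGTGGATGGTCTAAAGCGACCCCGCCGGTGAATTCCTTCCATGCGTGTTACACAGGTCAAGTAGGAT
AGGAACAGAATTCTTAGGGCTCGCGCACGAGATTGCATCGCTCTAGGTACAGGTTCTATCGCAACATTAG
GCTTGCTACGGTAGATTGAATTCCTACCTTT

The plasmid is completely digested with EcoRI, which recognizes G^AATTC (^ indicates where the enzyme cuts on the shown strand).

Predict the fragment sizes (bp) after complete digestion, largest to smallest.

EcoRI sites (GAATTC) start at positions 33, 78, 158.
EcoRI cuts after the first base of each site, so after positions 33, 78, 158.
Circular molecule, 3 cuts → 3 fragments:
  34–78 → 45 bp
  79–158 → 80 bp
  159–171 then 1–33 → 13 + 33 = 46 bp
Sorted largest to smallest: 80, 46, 45 bp.

80, 46, 45 bp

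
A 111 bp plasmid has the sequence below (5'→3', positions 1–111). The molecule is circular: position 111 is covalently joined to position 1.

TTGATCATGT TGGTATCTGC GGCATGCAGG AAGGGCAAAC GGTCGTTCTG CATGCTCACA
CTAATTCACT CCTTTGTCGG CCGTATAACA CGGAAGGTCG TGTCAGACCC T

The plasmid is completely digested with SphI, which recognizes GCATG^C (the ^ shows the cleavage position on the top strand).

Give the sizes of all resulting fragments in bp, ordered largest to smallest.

83, 28 bp

SphI sites (GCATGC) start at positions 22, 50.
SphI cuts after base 5 of each site (before the last base), so after positions 26, 54.
Circular molecule, 2 cuts → 2 fragments:
  27–54 → 28 bp
  55–111 then 1–26 → 57 + 26 = 83 bp
Sorted largest to smallest: 83, 28 bp.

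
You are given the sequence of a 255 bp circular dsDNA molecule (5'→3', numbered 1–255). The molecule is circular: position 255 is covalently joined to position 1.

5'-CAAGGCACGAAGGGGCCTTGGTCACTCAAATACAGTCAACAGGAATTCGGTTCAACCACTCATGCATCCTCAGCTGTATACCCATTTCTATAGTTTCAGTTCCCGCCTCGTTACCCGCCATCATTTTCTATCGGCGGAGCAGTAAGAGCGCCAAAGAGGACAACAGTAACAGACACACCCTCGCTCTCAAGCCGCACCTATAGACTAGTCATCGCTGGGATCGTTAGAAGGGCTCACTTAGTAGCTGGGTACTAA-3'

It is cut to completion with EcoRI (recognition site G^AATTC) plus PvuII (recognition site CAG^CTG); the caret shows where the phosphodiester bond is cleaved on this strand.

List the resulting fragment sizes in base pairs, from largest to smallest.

225, 30 bp

The EcoRI site (GAATTC) starts at position 43.
EcoRI cuts after the first base of each site, so after position 43.
The PvuII site (CAGCTG) starts at position 71.
PvuII cuts after base 3 of each site, so after position 73.
Combined cut positions: 43, 73.
Circular molecule, 2 cuts → 2 fragments:
  44–73 → 30 bp
  74–255 then 1–43 → 182 + 43 = 225 bp
Sorted largest to smallest: 225, 30 bp.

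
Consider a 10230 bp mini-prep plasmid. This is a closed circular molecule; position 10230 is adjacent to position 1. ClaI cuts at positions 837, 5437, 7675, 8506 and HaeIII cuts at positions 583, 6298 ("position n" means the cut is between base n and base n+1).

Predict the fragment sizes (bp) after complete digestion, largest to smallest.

4600, 2307, 1377, 861, 831, 254 bp

Combined cut positions (sorted): 583, 837, 5437, 6298, 7675, 8506.
Circular molecule, 6 cuts → 6 fragments:
  837 − 583 = 254 bp
  5437 − 837 = 4600 bp
  6298 − 5437 = 861 bp
  7675 − 6298 = 1377 bp
  8506 − 7675 = 831 bp
  wrap: 10230 − 8506 + 583 = 2307 bp
Sorted largest to smallest: 4600, 2307, 1377, 861, 831, 254 bp.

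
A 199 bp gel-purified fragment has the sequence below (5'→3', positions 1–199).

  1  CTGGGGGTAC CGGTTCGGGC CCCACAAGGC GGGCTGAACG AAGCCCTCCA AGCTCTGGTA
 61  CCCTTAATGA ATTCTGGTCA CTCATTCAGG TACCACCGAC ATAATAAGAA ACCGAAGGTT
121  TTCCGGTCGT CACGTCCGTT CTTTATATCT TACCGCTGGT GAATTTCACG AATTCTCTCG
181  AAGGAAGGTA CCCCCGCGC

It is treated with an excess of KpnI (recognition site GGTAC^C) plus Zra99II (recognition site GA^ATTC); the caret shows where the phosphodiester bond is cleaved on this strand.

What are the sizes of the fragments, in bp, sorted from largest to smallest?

78, 51, 23, 20, 10, 9, 8 bp

KpnI sites (GGTACC) start at positions 6, 57, 89, 187.
KpnI cuts after base 5 of each site (before the last base), so after positions 10, 61, 93, 191.
Zra99II sites (GAATTC) start at positions 69, 170.
Zra99II cuts after base 2 of each site, so after positions 70, 171.
Combined cut positions: 10, 61, 70, 93, 171, 191.
Linear molecule, 6 cuts → 7 fragments:
  1–10 → 10 bp
  11–61 → 51 bp
  62–70 → 9 bp
  71–93 → 23 bp
  94–171 → 78 bp
  172–191 → 20 bp
  192–199 → 8 bp
Sorted largest to smallest: 78, 51, 23, 20, 10, 9, 8 bp.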